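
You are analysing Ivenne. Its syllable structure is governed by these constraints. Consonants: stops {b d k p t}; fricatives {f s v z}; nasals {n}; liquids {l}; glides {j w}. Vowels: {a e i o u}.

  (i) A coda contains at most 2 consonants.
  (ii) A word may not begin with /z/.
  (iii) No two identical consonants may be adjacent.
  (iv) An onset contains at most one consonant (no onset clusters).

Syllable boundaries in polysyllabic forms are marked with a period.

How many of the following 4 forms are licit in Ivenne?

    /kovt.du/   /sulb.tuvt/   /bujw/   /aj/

/kovt.du/ — σ1 onset /k/, coda /vt/ (2C) ok; σ2 onset /d/, coda /∅/ ok → licit
/sulb.tuvt/ — σ1 onset /s/, coda /lb/ (2C) ok; σ2 onset /t/, coda /vt/ (2C) ok → licit
/bujw/ — σ1 onset /b/, coda /jw/ (2C) ok → licit
/aj/ — σ1 onset /∅/, coda /j/ ok → licit
Licit: /kovt.du/, /sulb.tuvt/, /bujw/, /aj/ → 4.

4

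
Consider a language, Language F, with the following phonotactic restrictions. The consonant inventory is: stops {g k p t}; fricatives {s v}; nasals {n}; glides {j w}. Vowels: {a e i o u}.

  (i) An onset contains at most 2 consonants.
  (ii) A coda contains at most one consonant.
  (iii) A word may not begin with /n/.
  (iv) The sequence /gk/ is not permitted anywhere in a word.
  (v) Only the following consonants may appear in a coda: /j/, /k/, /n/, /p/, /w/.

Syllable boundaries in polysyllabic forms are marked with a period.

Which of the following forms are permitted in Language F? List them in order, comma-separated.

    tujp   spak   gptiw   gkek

spak

tujp — violates constraint (ii): syllable 1 coda /jp/ has 2 consonants (> 1) → not permitted
spak — σ1 onset /sp/ (2C), coda /k/ ok → permitted
gptiw — violates constraint (i): syllable 1 onset /gpt/ has 3 consonants (> 2) → not permitted
gkek — violates constraint (iv): contains banned sequence /gk/ → not permitted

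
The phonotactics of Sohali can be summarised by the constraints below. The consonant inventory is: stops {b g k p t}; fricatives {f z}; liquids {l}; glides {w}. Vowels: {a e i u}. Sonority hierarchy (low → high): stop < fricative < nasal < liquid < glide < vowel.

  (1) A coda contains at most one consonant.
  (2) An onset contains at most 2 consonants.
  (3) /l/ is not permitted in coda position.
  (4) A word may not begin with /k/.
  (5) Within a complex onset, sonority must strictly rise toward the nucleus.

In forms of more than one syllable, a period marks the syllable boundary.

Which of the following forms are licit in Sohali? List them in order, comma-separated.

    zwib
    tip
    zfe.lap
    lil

zwib, tip

zwib — σ1 onset /zw/ (2→5 rises), coda /b/ ok → licit
tip — σ1 onset /t/, coda /p/ ok → licit
zfe.lap — violates constraint 5: syllable 1 onset /zf/: /z/ (fricative, 2) → /f/ (fricative, 2) does not rise → illicit
lil — violates constraint 3: syllable 1 coda contains /l/ → illicit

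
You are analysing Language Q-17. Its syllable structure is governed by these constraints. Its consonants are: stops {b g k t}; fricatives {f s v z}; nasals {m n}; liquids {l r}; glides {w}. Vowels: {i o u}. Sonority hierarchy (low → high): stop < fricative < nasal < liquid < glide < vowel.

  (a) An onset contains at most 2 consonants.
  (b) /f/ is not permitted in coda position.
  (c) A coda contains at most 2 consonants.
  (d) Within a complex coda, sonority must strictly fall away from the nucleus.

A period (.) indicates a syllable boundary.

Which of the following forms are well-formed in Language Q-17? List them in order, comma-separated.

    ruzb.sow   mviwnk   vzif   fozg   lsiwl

ruzb.sow — σ1 onset /r/, coda /zb/ (2→1 falls) ok; σ2 onset /s/, coda /w/ ok → well-formed
mviwnk — violates constraint (c): syllable 1 coda /wnk/ has 3 consonants (> 2) → ill-formed
vzif — violates constraint (b): syllable 1 coda contains /f/ → ill-formed
fozg — σ1 onset /f/, coda /zg/ (2→1 falls) ok → well-formed
lsiwl — σ1 onset /ls/ (2C), coda /wl/ (5→4 falls) ok → well-formed

ruzb.sow, fozg, lsiwl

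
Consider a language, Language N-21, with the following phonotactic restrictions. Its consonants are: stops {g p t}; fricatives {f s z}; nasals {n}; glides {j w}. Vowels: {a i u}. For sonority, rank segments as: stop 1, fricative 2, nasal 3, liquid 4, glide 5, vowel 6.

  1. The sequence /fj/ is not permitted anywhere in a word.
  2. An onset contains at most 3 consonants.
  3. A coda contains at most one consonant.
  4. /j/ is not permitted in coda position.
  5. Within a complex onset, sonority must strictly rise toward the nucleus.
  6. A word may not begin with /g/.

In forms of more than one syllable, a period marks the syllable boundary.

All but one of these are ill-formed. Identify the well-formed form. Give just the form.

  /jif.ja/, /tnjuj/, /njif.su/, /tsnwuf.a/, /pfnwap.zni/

/njif.su/

/jif.ja/ — violates constraint 1: contains banned sequence /fj/ → ill-formed
/tnjuj/ — violates constraint 4: syllable 1 coda contains /j/ → ill-formed
/njif.su/ — σ1 onset /nj/ (3→5 rises), coda /f/ ok; σ2 onset /s/, coda /∅/ ok → well-formed
/tsnwuf.a/ — violates constraint 2: syllable 1 onset /tsnw/ has 4 consonants (> 3) → ill-formed
/pfnwap.zni/ — violates constraint 2: syllable 1 onset /pfnw/ has 4 consonants (> 3) → ill-formed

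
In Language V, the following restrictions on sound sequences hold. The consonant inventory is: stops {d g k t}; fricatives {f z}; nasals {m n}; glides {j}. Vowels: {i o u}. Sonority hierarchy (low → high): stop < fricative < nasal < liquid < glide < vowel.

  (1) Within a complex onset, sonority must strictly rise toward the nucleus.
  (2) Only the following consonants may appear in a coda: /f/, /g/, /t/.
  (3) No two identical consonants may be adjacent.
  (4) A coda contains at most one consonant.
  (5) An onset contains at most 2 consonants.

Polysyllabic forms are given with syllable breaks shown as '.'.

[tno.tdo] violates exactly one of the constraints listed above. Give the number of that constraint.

1

[tno.tdo]: syllable 2 onset /td/: /t/ (stop, 1) → /d/ (stop, 1) does not rise.
This is a violation of constraint 1: "Within a complex onset, sonority must strictly rise toward the nucleus."
The remaining constraints (2, 3, 4, 5) are satisfied.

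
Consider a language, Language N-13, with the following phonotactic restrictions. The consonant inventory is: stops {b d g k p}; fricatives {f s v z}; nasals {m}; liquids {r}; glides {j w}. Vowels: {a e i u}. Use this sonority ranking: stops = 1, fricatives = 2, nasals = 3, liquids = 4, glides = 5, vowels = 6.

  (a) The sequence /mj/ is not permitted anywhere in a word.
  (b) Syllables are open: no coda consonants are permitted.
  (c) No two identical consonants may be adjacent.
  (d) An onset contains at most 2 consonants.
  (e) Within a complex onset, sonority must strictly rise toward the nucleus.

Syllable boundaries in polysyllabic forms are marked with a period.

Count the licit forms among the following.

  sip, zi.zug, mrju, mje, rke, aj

sip — violates constraint (b): syllable 1 coda /p/ has 1 consonant (> 0) → illicit
zi.zug — violates constraint (b): syllable 2 coda /g/ has 1 consonant (> 0) → illicit
mrju — violates constraint (d): syllable 1 onset /mrj/ has 3 consonants (> 2) → illicit
mje — violates constraint (a): contains banned sequence /mj/ → illicit
rke — violates constraint (e): syllable 1 onset /rk/: /r/ (liquid, 4) → /k/ (stop, 1) does not rise → illicit
aj — violates constraint (b): syllable 1 coda /j/ has 1 consonant (> 0) → illicit
No form is licit → 0.

0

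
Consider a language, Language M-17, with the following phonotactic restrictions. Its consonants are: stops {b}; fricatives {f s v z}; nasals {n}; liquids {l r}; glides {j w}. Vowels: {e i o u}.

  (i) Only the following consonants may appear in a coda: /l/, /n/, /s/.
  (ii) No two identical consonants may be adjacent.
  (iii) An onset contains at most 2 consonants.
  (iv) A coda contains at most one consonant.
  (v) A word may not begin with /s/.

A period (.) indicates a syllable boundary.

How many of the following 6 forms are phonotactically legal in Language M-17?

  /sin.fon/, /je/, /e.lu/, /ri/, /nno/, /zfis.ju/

/sin.fon/ — violates constraint (v): word begins with /s/ → phonotactically illegal
/je/ — σ1 onset /j/, coda /∅/ ok → phonotactically legal
/e.lu/ — σ1 onset /∅/, coda /∅/ ok; σ2 onset /l/, coda /∅/ ok → phonotactically legal
/ri/ — σ1 onset /r/, coda /∅/ ok → phonotactically legal
/nno/ — violates constraint (ii): adjacent identical consonants /nn/ → phonotactically illegal
/zfis.ju/ — σ1 onset /zf/ (2C), coda /s/ ok; σ2 onset /j/, coda /∅/ ok → phonotactically legal
Phonotactically legal: /je/, /e.lu/, /ri/, /zfis.ju/ → 4.

4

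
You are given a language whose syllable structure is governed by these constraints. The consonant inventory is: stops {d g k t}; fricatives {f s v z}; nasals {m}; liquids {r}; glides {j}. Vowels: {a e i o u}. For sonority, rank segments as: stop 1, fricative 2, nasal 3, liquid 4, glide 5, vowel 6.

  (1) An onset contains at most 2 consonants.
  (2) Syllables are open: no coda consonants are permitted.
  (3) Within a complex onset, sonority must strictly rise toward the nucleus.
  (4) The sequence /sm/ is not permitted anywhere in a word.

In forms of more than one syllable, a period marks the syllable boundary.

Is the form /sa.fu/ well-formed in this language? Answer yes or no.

/sa.fu/ — σ1 onset /s/, coda /∅/ ok; σ2 onset /f/, coda /∅/ ok → well-formed

yes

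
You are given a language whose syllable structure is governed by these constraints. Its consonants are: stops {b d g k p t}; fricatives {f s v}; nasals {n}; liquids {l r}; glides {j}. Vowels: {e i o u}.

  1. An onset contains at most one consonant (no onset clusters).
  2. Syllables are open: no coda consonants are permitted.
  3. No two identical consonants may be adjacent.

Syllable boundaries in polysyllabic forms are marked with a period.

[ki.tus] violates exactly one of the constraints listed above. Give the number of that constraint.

[ki.tus]: syllable 2 coda /s/ has 1 consonant (> 0).
This is a violation of constraint 2: "Syllables are open: no coda consonants are permitted."
The remaining constraints (1, 3) are satisfied.

2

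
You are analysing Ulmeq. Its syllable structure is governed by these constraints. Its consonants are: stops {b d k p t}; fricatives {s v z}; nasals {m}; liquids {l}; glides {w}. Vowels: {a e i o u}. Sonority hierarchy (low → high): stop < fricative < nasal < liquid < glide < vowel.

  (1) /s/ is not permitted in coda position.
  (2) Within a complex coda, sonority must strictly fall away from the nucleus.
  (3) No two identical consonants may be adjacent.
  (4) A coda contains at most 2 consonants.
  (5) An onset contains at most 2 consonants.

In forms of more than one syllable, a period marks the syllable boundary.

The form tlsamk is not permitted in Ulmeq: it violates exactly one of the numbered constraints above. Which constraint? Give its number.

tlsamk: syllable 1 onset /tls/ has 3 consonants (> 2).
This is a violation of constraint 5: "An onset contains at most 2 consonants."
The remaining constraints (1, 2, 3, 4) are satisfied.

5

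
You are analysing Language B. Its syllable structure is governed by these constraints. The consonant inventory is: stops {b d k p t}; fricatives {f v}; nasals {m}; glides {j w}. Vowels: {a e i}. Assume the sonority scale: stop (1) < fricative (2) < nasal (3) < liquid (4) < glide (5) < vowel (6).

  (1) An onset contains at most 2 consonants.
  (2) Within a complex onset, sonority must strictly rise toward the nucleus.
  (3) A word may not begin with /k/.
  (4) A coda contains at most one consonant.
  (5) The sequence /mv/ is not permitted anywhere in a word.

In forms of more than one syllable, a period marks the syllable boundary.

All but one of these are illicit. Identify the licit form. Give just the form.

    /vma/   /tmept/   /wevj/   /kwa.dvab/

/vma/

/vma/ — σ1 onset /vm/ (2→3 rises), coda /∅/ ok → licit
/tmept/ — violates constraint 4: syllable 1 coda /pt/ has 2 consonants (> 1) → illicit
/wevj/ — violates constraint 4: syllable 1 coda /vj/ has 2 consonants (> 1) → illicit
/kwa.dvab/ — violates constraint 3: word begins with /k/ → illicit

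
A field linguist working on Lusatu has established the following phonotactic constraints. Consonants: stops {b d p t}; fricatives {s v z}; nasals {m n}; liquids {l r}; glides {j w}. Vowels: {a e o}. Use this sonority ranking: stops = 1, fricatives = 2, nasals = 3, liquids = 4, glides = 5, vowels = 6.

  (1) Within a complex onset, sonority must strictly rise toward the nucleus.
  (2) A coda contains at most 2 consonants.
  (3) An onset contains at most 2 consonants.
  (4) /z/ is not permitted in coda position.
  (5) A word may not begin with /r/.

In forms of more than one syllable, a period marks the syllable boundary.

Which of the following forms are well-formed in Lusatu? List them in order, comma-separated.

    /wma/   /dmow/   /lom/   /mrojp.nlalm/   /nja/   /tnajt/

/wma/ — violates constraint 1: syllable 1 onset /wm/: /w/ (glide, 5) → /m/ (nasal, 3) does not rise → ill-formed
/dmow/ — σ1 onset /dm/ (1→3 rises), coda /w/ ok → well-formed
/lom/ — σ1 onset /l/, coda /m/ ok → well-formed
/mrojp.nlalm/ — σ1 onset /mr/ (3→4 rises), coda /jp/ (2C) ok; σ2 onset /nl/ (3→4 rises), coda /lm/ (2C) ok → well-formed
/nja/ — σ1 onset /nj/ (3→5 rises), coda /∅/ ok → well-formed
/tnajt/ — σ1 onset /tn/ (1→3 rises), coda /jt/ (2C) ok → well-formed

/dmow/, /lom/, /mrojp.nlalm/, /nja/, /tnajt/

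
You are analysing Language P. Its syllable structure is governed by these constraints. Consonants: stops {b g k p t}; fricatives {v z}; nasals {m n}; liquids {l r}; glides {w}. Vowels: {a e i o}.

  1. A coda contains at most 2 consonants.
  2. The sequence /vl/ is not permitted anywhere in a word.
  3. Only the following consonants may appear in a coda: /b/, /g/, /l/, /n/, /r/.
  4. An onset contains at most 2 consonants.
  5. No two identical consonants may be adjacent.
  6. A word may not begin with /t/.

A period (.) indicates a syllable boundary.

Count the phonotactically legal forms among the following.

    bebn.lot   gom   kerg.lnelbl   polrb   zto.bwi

bebn.lot — violates constraint 3: syllable 2 coda contains /t/, which is not a licensed coda consonant → phonotactically illegal
gom — violates constraint 3: syllable 1 coda contains /m/, which is not a licensed coda consonant → phonotactically illegal
kerg.lnelbl — violates constraint 1: syllable 2 coda /lbl/ has 3 consonants (> 2) → phonotactically illegal
polrb — violates constraint 1: syllable 1 coda /lrb/ has 3 consonants (> 2) → phonotactically illegal
zto.bwi — σ1 onset /zt/ (2C), coda /∅/ ok; σ2 onset /bw/ (2C), coda /∅/ ok → phonotactically legal
Phonotactically legal: zto.bwi → 1.

1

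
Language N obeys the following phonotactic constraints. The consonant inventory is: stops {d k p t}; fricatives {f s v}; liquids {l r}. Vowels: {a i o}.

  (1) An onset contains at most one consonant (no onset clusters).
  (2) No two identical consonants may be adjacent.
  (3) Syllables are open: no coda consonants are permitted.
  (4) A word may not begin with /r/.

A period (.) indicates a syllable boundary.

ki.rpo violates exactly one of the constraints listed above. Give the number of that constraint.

1

ki.rpo: syllable 2 onset /rp/ has 2 consonants (> 1).
This is a violation of constraint 1: "An onset contains at most one consonant (no onset clusters)."
The remaining constraints (2, 3, 4) are satisfied.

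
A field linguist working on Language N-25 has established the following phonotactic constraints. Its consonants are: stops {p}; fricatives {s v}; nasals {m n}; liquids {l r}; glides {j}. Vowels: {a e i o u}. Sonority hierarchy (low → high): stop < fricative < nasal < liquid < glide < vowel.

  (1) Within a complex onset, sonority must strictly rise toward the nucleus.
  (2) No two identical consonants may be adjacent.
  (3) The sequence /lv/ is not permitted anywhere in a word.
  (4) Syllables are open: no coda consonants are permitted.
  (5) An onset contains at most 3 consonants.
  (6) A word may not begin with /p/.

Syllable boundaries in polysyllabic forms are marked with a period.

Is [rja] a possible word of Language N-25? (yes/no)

yes

[rja] — σ1 onset /rj/ (4→5 rises), coda /∅/ ok → licit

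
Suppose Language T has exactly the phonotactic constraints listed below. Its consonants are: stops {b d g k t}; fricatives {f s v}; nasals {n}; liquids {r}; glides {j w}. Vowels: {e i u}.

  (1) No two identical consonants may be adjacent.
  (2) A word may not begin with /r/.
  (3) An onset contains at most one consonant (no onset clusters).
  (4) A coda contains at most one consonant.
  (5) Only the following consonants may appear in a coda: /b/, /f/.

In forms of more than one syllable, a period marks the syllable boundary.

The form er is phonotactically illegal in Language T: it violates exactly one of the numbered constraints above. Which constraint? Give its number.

er: syllable 1 coda contains /r/, which is not a licensed coda consonant.
This is a violation of constraint 5: "Only the following consonants may appear in a coda: /b/, /f/."
The remaining constraints (1, 2, 3, 4) are satisfied.

5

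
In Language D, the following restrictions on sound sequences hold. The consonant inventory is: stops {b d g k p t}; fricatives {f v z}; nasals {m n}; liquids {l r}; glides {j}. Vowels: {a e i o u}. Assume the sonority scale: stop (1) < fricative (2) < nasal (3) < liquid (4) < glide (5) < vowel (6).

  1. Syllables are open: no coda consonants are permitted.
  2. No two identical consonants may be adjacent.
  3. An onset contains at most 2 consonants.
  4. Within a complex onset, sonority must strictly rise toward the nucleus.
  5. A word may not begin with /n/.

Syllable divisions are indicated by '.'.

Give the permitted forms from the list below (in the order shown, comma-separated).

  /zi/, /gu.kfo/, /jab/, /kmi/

/zi/ — σ1 onset /z/, coda /∅/ ok → permitted
/gu.kfo/ — σ1 onset /g/, coda /∅/ ok; σ2 onset /kf/ (1→2 rises), coda /∅/ ok → permitted
/jab/ — violates constraint 1: syllable 1 coda /b/ has 1 consonant (> 0) → not permitted
/kmi/ — σ1 onset /km/ (1→3 rises), coda /∅/ ok → permitted

/zi/, /gu.kfo/, /kmi/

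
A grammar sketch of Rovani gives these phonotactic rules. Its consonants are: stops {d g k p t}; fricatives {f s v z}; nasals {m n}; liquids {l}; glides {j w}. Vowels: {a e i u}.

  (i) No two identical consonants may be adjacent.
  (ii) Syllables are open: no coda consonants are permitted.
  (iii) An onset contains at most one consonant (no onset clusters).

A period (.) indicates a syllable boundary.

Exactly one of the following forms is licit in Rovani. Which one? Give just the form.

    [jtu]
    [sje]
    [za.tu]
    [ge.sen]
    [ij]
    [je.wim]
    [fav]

[jtu] — violates constraint (iii): syllable 1 onset /jt/ has 2 consonants (> 1) → illicit
[sje] — violates constraint (iii): syllable 1 onset /sj/ has 2 consonants (> 1) → illicit
[za.tu] — σ1 onset /z/, coda /∅/ ok; σ2 onset /t/, coda /∅/ ok → licit
[ge.sen] — violates constraint (ii): syllable 2 coda /n/ has 1 consonant (> 0) → illicit
[ij] — violates constraint (ii): syllable 1 coda /j/ has 1 consonant (> 0) → illicit
[je.wim] — violates constraint (ii): syllable 2 coda /m/ has 1 consonant (> 0) → illicit
[fav] — violates constraint (ii): syllable 1 coda /v/ has 1 consonant (> 0) → illicit

[za.tu]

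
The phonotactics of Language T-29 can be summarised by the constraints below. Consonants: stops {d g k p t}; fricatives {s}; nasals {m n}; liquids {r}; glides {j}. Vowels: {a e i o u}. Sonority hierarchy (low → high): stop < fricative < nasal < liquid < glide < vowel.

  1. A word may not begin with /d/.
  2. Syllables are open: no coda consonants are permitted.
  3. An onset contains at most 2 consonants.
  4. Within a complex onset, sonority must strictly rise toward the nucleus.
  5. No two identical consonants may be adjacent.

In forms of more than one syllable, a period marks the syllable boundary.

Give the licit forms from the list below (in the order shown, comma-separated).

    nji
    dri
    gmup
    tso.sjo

nji, tso.sjo

nji — σ1 onset /nj/ (3→5 rises), coda /∅/ ok → licit
dri — violates constraint 1: word begins with /d/ → illicit
gmup — violates constraint 2: syllable 1 coda /p/ has 1 consonant (> 0) → illicit
tso.sjo — σ1 onset /ts/ (1→2 rises), coda /∅/ ok; σ2 onset /sj/ (2→5 rises), coda /∅/ ok → licit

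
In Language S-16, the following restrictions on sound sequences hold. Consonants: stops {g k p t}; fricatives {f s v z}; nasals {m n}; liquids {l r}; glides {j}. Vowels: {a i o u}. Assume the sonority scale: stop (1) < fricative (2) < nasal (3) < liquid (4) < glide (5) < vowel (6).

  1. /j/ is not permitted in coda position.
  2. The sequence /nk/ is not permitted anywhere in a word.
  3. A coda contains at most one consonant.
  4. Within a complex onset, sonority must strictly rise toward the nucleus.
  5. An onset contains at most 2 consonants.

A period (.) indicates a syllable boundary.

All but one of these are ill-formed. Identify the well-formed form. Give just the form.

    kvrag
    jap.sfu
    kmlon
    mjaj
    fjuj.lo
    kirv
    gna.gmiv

kvrag — violates constraint 5: syllable 1 onset /kvr/ has 3 consonants (> 2) → ill-formed
jap.sfu — violates constraint 4: syllable 2 onset /sf/: /s/ (fricative, 2) → /f/ (fricative, 2) does not rise → ill-formed
kmlon — violates constraint 5: syllable 1 onset /kml/ has 3 consonants (> 2) → ill-formed
mjaj — violates constraint 1: syllable 1 coda contains /j/ → ill-formed
fjuj.lo — violates constraint 1: syllable 1 coda contains /j/ → ill-formed
kirv — violates constraint 3: syllable 1 coda /rv/ has 2 consonants (> 1) → ill-formed
gna.gmiv — σ1 onset /gn/ (1→3 rises), coda /∅/ ok; σ2 onset /gm/ (1→3 rises), coda /v/ ok → well-formed

gna.gmiv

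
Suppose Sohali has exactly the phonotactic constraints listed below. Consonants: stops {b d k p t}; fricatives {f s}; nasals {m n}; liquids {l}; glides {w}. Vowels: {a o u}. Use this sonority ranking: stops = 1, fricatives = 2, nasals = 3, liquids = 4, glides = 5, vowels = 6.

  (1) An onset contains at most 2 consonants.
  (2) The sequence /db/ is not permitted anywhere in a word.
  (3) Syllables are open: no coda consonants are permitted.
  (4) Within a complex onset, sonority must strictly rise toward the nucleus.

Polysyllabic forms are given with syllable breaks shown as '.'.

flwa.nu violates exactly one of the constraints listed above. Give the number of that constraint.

flwa.nu: syllable 1 onset /flw/ has 3 consonants (> 2).
This is a violation of constraint 1: "An onset contains at most 2 consonants."
The remaining constraints (2, 3, 4) are satisfied.

1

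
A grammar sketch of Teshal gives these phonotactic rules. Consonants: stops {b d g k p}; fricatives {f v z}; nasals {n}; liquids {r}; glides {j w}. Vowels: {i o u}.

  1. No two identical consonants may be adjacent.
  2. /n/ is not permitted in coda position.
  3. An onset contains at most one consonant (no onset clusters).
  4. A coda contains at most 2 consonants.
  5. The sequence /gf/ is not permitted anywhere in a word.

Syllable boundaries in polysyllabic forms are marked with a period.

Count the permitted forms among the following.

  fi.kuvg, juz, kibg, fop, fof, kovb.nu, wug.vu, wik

8

fi.kuvg — σ1 onset /f/, coda /∅/ ok; σ2 onset /k/, coda /vg/ (2C) ok → permitted
juz — σ1 onset /j/, coda /z/ ok → permitted
kibg — σ1 onset /k/, coda /bg/ (2C) ok → permitted
fop — σ1 onset /f/, coda /p/ ok → permitted
fof — σ1 onset /f/, coda /f/ ok → permitted
kovb.nu — σ1 onset /k/, coda /vb/ (2C) ok; σ2 onset /n/, coda /∅/ ok → permitted
wug.vu — σ1 onset /w/, coda /g/ ok; σ2 onset /v/, coda /∅/ ok → permitted
wik — σ1 onset /w/, coda /k/ ok → permitted
Permitted: fi.kuvg, juz, kibg, fop, fof, kovb.nu, wug.vu, wik → 8.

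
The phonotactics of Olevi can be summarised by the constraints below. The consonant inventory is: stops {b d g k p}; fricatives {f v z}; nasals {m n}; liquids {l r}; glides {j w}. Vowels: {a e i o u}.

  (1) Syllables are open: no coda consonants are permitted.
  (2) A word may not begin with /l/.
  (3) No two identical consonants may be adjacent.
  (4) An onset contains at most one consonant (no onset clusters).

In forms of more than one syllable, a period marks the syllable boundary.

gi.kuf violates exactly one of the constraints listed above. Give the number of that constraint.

gi.kuf: syllable 2 coda /f/ has 1 consonant (> 0).
This is a violation of constraint 1: "Syllables are open: no coda consonants are permitted."
The remaining constraints (2, 3, 4) are satisfied.

1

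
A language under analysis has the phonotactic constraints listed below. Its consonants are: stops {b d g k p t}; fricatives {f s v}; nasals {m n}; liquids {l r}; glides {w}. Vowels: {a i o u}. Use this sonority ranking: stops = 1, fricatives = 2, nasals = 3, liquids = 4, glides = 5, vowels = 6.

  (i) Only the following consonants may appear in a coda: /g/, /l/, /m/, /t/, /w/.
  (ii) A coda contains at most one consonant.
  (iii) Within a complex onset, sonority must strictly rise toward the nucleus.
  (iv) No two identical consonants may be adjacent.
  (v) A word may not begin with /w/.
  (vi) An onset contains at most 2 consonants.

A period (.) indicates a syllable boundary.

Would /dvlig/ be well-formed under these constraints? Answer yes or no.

/dvlig/ — violates constraint (vi): syllable 1 onset /dvl/ has 3 consonants (> 2) → ill-formed

no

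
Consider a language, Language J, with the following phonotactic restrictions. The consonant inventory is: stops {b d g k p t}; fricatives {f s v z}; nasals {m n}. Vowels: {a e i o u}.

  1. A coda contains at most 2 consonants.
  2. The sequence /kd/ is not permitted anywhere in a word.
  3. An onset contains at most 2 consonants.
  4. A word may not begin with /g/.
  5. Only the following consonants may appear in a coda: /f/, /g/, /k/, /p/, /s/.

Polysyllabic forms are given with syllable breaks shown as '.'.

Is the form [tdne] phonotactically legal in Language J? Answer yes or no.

no

[tdne] — violates constraint 3: syllable 1 onset /tdn/ has 3 consonants (> 2) → phonotactically illegal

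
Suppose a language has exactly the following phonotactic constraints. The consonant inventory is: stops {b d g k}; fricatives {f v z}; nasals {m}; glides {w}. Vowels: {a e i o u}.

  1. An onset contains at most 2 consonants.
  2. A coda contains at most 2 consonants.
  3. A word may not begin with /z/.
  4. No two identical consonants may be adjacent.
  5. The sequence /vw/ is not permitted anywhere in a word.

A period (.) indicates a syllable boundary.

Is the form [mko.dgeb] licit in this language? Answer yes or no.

[mko.dgeb] — σ1 onset /mk/ (2C), coda /∅/ ok; σ2 onset /dg/ (2C), coda /b/ ok → licit

yes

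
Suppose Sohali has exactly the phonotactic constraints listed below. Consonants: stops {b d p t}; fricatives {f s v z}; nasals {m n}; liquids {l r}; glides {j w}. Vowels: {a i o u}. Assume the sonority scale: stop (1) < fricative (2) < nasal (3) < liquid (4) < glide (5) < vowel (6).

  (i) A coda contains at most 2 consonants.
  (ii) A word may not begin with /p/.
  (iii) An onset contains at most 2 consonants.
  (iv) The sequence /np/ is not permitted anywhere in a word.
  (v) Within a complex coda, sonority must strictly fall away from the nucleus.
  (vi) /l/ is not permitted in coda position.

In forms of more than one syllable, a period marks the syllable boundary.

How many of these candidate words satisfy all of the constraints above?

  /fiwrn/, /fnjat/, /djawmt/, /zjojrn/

/fiwrn/ — violates constraint (i): syllable 1 coda /wrn/ has 3 consonants (> 2) → phonotactically illegal
/fnjat/ — violates constraint (iii): syllable 1 onset /fnj/ has 3 consonants (> 2) → phonotactically illegal
/djawmt/ — violates constraint (i): syllable 1 coda /wmt/ has 3 consonants (> 2) → phonotactically illegal
/zjojrn/ — violates constraint (i): syllable 1 coda /jrn/ has 3 consonants (> 2) → phonotactically illegal
No form is phonotactically legal → 0.

0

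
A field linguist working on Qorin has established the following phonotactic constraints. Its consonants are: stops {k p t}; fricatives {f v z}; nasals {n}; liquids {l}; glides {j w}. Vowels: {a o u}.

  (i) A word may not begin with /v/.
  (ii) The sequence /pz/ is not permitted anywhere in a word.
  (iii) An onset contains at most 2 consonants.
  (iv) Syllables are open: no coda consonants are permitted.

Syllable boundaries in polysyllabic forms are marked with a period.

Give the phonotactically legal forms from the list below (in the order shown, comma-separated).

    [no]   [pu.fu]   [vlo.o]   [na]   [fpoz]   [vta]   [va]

[no], [pu.fu], [na]

[no] — σ1 onset /n/, coda /∅/ ok → phonotactically legal
[pu.fu] — σ1 onset /p/, coda /∅/ ok; σ2 onset /f/, coda /∅/ ok → phonotactically legal
[vlo.o] — violates constraint (i): word begins with /v/ → phonotactically illegal
[na] — σ1 onset /n/, coda /∅/ ok → phonotactically legal
[fpoz] — violates constraint (iv): syllable 1 coda /z/ has 1 consonant (> 0) → phonotactically illegal
[vta] — violates constraint (i): word begins with /v/ → phonotactically illegal
[va] — violates constraint (i): word begins with /v/ → phonotactically illegal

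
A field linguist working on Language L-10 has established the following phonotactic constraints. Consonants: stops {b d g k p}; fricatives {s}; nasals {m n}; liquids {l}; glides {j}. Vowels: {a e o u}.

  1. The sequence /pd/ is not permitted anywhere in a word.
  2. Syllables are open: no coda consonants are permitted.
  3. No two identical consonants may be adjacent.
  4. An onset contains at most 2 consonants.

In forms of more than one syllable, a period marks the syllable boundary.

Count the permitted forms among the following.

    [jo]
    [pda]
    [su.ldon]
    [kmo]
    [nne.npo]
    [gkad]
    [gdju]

2

[jo] — σ1 onset /j/, coda /∅/ ok → permitted
[pda] — violates constraint 1: contains banned sequence /pd/ → not permitted
[su.ldon] — violates constraint 2: syllable 2 coda /n/ has 1 consonant (> 0) → not permitted
[kmo] — σ1 onset /km/ (2C), coda /∅/ ok → permitted
[nne.npo] — violates constraint 3: adjacent identical consonants /nn/ → not permitted
[gkad] — violates constraint 2: syllable 1 coda /d/ has 1 consonant (> 0) → not permitted
[gdju] — violates constraint 4: syllable 1 onset /gdj/ has 3 consonants (> 2) → not permitted
Permitted: [jo], [kmo] → 2.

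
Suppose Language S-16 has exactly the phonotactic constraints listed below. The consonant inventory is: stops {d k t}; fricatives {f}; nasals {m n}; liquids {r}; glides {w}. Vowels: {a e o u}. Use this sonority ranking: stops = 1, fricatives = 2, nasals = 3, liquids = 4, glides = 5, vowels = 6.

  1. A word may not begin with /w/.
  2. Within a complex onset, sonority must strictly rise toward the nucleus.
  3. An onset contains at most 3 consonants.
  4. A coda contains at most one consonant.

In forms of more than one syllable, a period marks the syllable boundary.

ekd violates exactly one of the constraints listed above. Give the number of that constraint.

4

ekd: syllable 1 coda /kd/ has 2 consonants (> 1).
This is a violation of constraint 4: "A coda contains at most one consonant."
The remaining constraints (1, 2, 3) are satisfied.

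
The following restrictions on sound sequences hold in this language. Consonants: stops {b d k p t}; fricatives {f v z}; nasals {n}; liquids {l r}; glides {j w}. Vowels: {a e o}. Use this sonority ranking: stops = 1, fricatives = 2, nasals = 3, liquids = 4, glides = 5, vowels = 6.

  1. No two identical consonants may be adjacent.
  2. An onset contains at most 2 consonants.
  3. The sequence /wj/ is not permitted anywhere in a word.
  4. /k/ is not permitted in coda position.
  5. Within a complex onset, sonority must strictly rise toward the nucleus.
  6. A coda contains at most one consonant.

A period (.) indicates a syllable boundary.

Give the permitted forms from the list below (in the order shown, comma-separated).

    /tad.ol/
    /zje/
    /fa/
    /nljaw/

/tad.ol/, /zje/, /fa/

/tad.ol/ — σ1 onset /t/, coda /d/ ok; σ2 onset /∅/, coda /l/ ok → permitted
/zje/ — σ1 onset /zj/ (2→5 rises), coda /∅/ ok → permitted
/fa/ — σ1 onset /f/, coda /∅/ ok → permitted
/nljaw/ — violates constraint 2: syllable 1 onset /nlj/ has 3 consonants (> 2) → not permitted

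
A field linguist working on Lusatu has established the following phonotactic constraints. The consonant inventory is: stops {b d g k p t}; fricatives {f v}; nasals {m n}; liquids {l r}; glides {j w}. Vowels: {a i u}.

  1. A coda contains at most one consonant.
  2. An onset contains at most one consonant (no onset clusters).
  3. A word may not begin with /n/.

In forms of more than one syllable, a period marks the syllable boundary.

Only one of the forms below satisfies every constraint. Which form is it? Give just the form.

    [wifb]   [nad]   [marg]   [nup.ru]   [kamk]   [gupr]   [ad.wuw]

[wifb] — violates constraint 1: syllable 1 coda /fb/ has 2 consonants (> 1) → ill-formed
[nad] — violates constraint 3: word begins with /n/ → ill-formed
[marg] — violates constraint 1: syllable 1 coda /rg/ has 2 consonants (> 1) → ill-formed
[nup.ru] — violates constraint 3: word begins with /n/ → ill-formed
[kamk] — violates constraint 1: syllable 1 coda /mk/ has 2 consonants (> 1) → ill-formed
[gupr] — violates constraint 1: syllable 1 coda /pr/ has 2 consonants (> 1) → ill-formed
[ad.wuw] — σ1 onset /∅/, coda /d/ ok; σ2 onset /w/, coda /w/ ok → well-formed

[ad.wuw]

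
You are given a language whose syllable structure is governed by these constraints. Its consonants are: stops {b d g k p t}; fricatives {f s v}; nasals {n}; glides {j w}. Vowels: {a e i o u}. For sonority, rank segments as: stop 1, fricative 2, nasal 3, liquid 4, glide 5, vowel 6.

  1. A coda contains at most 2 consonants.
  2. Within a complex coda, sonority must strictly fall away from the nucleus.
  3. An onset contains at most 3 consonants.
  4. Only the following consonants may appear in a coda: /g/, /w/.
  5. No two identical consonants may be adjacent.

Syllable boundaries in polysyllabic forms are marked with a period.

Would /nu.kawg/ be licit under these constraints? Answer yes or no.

yes

/nu.kawg/ — σ1 onset /n/, coda /∅/ ok; σ2 onset /k/, coda /wg/ (5→1 falls) ok → licit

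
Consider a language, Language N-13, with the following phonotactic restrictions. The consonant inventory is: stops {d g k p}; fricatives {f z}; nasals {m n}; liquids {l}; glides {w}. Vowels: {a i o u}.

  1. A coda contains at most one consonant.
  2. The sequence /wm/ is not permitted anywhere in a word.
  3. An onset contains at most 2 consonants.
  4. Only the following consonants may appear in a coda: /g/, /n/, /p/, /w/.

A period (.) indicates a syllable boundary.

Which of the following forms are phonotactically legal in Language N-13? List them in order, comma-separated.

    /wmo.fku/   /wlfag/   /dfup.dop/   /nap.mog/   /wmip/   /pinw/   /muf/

/wmo.fku/ — violates constraint 2: contains banned sequence /wm/ → phonotactically illegal
/wlfag/ — violates constraint 3: syllable 1 onset /wlf/ has 3 consonants (> 2) → phonotactically illegal
/dfup.dop/ — σ1 onset /df/ (2C), coda /p/ ok; σ2 onset /d/, coda /p/ ok → phonotactically legal
/nap.mog/ — σ1 onset /n/, coda /p/ ok; σ2 onset /m/, coda /g/ ok → phonotactically legal
/wmip/ — violates constraint 2: contains banned sequence /wm/ → phonotactically illegal
/pinw/ — violates constraint 1: syllable 1 coda /nw/ has 2 consonants (> 1) → phonotactically illegal
/muf/ — violates constraint 4: syllable 1 coda contains /f/, which is not a licensed coda consonant → phonotactically illegal

/dfup.dop/, /nap.mog/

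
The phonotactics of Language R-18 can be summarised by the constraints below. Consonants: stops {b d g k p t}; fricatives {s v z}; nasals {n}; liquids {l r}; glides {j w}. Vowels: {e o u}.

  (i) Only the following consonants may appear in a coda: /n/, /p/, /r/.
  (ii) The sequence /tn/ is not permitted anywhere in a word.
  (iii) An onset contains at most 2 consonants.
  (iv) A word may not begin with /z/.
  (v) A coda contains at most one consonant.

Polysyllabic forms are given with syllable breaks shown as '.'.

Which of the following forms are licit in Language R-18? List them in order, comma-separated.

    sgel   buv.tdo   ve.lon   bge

ve.lon, bge

sgel — violates constraint (i): syllable 1 coda contains /l/, which is not a licensed coda consonant → illicit
buv.tdo — violates constraint (i): syllable 1 coda contains /v/, which is not a licensed coda consonant → illicit
ve.lon — σ1 onset /v/, coda /∅/ ok; σ2 onset /l/, coda /n/ ok → licit
bge — σ1 onset /bg/ (2C), coda /∅/ ok → licit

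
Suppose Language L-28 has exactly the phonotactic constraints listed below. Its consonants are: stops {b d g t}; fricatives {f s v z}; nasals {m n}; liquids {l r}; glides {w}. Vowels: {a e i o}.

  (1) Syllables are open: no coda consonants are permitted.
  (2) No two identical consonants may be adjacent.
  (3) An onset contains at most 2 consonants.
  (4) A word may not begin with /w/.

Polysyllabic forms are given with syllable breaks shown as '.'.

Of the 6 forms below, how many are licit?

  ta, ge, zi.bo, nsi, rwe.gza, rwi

6

ta — σ1 onset /t/, coda /∅/ ok → licit
ge — σ1 onset /g/, coda /∅/ ok → licit
zi.bo — σ1 onset /z/, coda /∅/ ok; σ2 onset /b/, coda /∅/ ok → licit
nsi — σ1 onset /ns/ (2C), coda /∅/ ok → licit
rwe.gza — σ1 onset /rw/ (2C), coda /∅/ ok; σ2 onset /gz/ (2C), coda /∅/ ok → licit
rwi — σ1 onset /rw/ (2C), coda /∅/ ok → licit
Licit: ta, ge, zi.bo, nsi, rwe.gza, rwi → 6.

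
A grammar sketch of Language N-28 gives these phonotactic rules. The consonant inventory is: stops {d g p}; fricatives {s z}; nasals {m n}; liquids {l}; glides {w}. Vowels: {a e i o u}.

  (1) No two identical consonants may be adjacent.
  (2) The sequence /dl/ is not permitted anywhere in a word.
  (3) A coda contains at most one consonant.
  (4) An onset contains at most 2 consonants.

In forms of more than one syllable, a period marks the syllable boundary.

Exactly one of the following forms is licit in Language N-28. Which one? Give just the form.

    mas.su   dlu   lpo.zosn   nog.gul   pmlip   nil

nil

mas.su — violates constraint 1: adjacent identical consonants /ss/ → illicit
dlu — violates constraint 2: contains banned sequence /dl/ → illicit
lpo.zosn — violates constraint 3: syllable 2 coda /sn/ has 2 consonants (> 1) → illicit
nog.gul — violates constraint 1: adjacent identical consonants /gg/ → illicit
pmlip — violates constraint 4: syllable 1 onset /pml/ has 3 consonants (> 2) → illicit
nil — σ1 onset /n/, coda /l/ ok → licit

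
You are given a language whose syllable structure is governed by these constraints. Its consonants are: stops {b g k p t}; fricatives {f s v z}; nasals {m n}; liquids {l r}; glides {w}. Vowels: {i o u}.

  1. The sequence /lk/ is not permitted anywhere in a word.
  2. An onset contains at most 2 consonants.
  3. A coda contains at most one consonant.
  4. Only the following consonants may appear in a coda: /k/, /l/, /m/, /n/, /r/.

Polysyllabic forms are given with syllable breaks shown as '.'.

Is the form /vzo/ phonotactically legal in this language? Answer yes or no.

/vzo/ — σ1 onset /vz/ (2C), coda /∅/ ok → phonotactically legal

yes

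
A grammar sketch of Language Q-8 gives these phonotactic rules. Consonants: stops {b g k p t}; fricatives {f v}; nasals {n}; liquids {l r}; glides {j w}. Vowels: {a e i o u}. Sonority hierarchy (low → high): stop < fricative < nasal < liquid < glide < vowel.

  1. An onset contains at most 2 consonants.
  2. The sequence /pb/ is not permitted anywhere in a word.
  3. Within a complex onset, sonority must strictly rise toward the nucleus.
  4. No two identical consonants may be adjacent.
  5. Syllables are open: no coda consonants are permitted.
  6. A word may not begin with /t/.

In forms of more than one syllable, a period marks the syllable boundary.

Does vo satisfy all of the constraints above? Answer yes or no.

yes

vo — σ1 onset /v/, coda /∅/ ok → permitted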